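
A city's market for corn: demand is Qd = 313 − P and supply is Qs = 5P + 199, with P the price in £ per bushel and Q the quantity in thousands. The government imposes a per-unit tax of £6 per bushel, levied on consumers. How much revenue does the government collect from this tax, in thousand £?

Tax revenue = £1734 thousand.

Before the tax: set 313 − P = 5P + 199 → P* = £19, Q* = 294.
With the tax collected from consumers, demand (in seller-price terms) shifts: Qd = 313 − (P + 6).
Solving gives Q = 289 with consumers paying £24 and suppliers receiving £18 (the £6 wedge).
Revenue = t · Q = 6 · 289 = £1734.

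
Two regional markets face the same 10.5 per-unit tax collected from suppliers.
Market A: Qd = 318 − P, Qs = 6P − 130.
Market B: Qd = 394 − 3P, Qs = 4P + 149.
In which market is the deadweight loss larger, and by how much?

Market B, by 47.25.

Market A: pre-tax P* = 64, Q* = 254; post-tax Q = 245; deadweight loss = 47.25.
Market B: pre-tax P* = 35, Q* = 289; post-tax Q = 271; deadweight loss = 94.5.
Difference: 47.25 vs 94.5 → market B is larger by 47.25.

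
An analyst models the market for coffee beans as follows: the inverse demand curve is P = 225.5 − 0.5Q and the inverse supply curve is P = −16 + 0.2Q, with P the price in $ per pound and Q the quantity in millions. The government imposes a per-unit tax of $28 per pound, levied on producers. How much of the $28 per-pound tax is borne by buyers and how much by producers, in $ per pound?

Inverting to Q(P) form: Qd = 451 − 2P; Qs = 5P + 80.
Before the tax: set 451 − 2P = 5P + 80 → P* = $53, Q* = 345.
With the tax collected from producers, supply shifts: Qs = 5(P − 28) + 80.
Solving gives Q = 305 with buyers paying $73 and producers receiving $45 (the $28 wedge).
Burden on buyers: $20; on producers: $8. (They sum to $28.)
The less price-elastic side of the market bears the larger share of a per-unit tax.

Buyers bear $20 per pound; producers bear $8 per pound.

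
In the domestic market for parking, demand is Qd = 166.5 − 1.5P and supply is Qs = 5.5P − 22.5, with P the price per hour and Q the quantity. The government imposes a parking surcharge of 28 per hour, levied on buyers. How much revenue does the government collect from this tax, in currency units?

Before the tax: set 166.5 − 1.5P = 5.5P − 22.5 → P* = 27, Q* = 126.
With the tax collected from buyers, demand (in seller-price terms) shifts: Qd = 166.5 − 1.5(P + 28).
New equilibrium: buyers pay 49, producers receive 21, Q = 93. (Wedge: Pb − Ps = 28.)
Revenue = t · Q = 28 · 93 = 2604.

Tax revenue = 2604.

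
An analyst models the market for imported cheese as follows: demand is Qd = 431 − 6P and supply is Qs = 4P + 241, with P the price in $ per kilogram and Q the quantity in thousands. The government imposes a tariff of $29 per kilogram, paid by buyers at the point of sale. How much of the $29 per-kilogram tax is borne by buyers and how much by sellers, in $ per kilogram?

Buyers bear $11.6 per kilogram; sellers bear $17.4 per kilogram.

Without the tax, 431 − 6P = 4P + 241 gives 10P = 190, so P* = $19 and Q* = 317.
With the tax collected from buyers, demand (in seller-price terms) shifts: Qd = 431 − 6(P + 29).
Solving gives Q = 247.4 with buyers paying $30.6 and sellers receiving $1.6 (the $29 wedge).
Burden on buyers: $11.6; on sellers: $17.4. (They sum to $29.)
The less price-elastic side of the market bears the larger share of a per-unit tax.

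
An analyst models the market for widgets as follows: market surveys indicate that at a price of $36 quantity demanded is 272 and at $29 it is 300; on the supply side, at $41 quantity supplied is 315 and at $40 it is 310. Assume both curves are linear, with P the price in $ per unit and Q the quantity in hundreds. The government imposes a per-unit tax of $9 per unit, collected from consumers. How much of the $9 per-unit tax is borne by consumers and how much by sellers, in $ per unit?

Demand slope: (300 − 272)/(29 − 36) = -4, so Qd = 416 − 4P.
Supply slope: (310 − 315)/(40 − 41) = 5, so Qs = 5P + 110.
Before the tax: set 416 − 4P = 5P + 110 → P* = $34, Q* = 280.
With the tax collected from consumers, demand (in seller-price terms) shifts: Qd = 416 − 4(P + 9).
Solving gives Q = 260 with consumers paying $39 and sellers receiving $30 (the $9 wedge).
Burden on consumers: $5; on sellers: $4. (They sum to $9.)
The less price-elastic side of the market bears the larger share of a per-unit tax.

Consumers bear $5 per unit; sellers bear $4 per unit.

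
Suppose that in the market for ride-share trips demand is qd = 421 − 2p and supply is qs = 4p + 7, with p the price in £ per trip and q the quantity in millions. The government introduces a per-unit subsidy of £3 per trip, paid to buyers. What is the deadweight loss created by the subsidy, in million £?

Deadweight loss = £6 million.

Without the subsidy, 421 − 2p = 4p + 7 gives 6p = 414, so p* = £69 and q* = 283.
With a per-unit subsidy paid to buyers, each effectively pays p − 3, so demand becomes qd = 421 − 2(p − 3).
New equilibrium: buyers pay £67, producers receive £70, q = 287. (Wedge: pb − ps = −3.)
Quantity rises by |ΔQ| = |283 − 287| = 4.
DWL = ½ · t · |ΔQ| = ½ · 3 · 4 = £6.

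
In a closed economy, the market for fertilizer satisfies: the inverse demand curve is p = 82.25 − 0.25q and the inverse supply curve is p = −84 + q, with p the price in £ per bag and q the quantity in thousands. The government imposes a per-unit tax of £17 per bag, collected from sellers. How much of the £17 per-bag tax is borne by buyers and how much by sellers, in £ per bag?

Rewrite in direct form: qd = 329 − 4p and qs = p + 84.
Without the tax, 329 − 4p = p + 84 gives 5p = 245, so p* = £49 and q* = 133.
With the tax collected from sellers, supply shifts: qs = (p − 17) + 84.
Solving gives q = 119.4 with buyers paying £52.4 and sellers receiving £35.4 (the £17 wedge).
Burden on buyers: £3.4; on sellers: £13.6. (They sum to £17.)
The less price-elastic side of the market bears the larger share of a per-unit tax.

Buyers bear £3.4 per bag; sellers bear £13.6 per bag.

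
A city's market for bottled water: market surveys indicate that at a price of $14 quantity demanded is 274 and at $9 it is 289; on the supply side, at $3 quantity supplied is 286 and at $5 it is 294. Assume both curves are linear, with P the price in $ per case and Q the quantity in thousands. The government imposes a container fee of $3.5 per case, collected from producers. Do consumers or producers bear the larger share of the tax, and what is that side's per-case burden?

Demand slope: (289 − 274)/(9 − 14) = -3, so Qd = 316 − 3P.
Supply slope: (294 − 286)/(5 − 3) = 4, so Qs = 4P + 274.
Without the tax, 316 − 3P = 4P + 274 gives 7P = 42, so P* = $6 and Q* = 298.
With the tax collected from producers, supply shifts: Qs = 4(P − 3.5) + 274.
Solving gives Q = 292 with consumers paying $8 and producers receiving $4.5 (the $3.5 wedge).
Per-case burden: consumers $2, producers $1.5.
Consumers take the larger share because demand is less price-elastic here (demand slope 3 vs supply slope 4).
The less price-elastic side of the market bears the larger share of a per-unit tax.

Consumers bear the larger share: $2 per case.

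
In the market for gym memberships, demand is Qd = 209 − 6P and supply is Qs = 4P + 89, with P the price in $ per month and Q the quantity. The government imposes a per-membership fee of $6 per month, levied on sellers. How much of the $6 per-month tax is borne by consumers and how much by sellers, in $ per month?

Without the tax, 209 − 6P = 4P + 89 gives 10P = 120, so P* = $12 and Q* = 137.
With the tax collected from sellers, supply shifts: Qs = 4(P − 6) + 89.
New equilibrium: consumers pay $14.4, sellers receive $8.4, Q = 122.6. (Wedge: Pb − Ps = 6.)
Burden on consumers: $2.4; on sellers: $3.6. (They sum to $6.)
The less price-elastic side of the market bears the larger share of a per-unit tax.

Consumers bear $2.4 per month; sellers bear $3.6 per month.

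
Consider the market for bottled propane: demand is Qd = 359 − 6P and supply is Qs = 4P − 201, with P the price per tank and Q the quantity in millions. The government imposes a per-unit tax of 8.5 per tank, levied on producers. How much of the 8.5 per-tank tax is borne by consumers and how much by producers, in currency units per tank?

Before the tax: set 359 − 6P = 4P − 201 → P* = 56, Q* = 23.
With the tax collected from producers, supply shifts: Qs = 4(P − 8.5) − 201.
Solving gives Q = 2.6 with consumers paying 59.4 and producers receiving 50.9 (the 8.5 wedge).
Burden on consumers: 3.4; on producers: 5.1. (They sum to 8.5.)
The less price-elastic side of the market bears the larger share of a per-unit tax.

Consumers bear 3.4 per tank; producers bear 5.1 per tank.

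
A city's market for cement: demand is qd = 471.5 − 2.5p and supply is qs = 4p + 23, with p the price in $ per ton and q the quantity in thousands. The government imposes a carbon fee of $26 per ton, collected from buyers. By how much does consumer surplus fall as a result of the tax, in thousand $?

Consumer surplus falls by $4464 thousand.

Without the tax, 471.5 − 2.5p = 4p + 23 gives 6.5p = 448.5, so p* = $69 and q* = 299.
With the tax collected from buyers, demand (in seller-price terms) shifts: qd = 471.5 − 2.5(p + 26).
New equilibrium: buyers pay $85, sellers receive $59, q = 259. (Wedge: pb − ps = 26.)
ΔCS is the trapezoid between Q = 259 and Q = 299 of height $16: ½ · (299 + 259) · 16 = $4464.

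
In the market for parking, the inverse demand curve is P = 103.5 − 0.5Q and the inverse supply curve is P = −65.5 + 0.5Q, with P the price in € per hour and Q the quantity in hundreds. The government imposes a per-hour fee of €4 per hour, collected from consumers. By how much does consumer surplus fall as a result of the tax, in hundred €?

Inverting to Q(P) form: Qd = 207 − 2P; Qs = 2P + 131.
Without the tax, 207 − 2P = 2P + 131 gives 4P = 76, so P* = €19 and Q* = 169.
With the tax collected from consumers, demand (in seller-price terms) shifts: Qd = 207 − 2(P + 4).
New equilibrium: consumers pay €21, suppliers receive €17, Q = 165. (Wedge: Pb − Ps = 4.)
ΔCS is the trapezoid between Q = 165 and Q = 169 of height €2: ½ · (169 + 165) · 2 = €334.

Consumer surplus falls by €334 hundred.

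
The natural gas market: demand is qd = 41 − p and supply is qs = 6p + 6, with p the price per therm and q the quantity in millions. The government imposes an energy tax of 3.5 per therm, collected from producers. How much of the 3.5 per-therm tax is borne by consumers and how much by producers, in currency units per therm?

Consumers bear 3 per therm; producers bear 0.5 per therm.

Without the tax, 41 − p = 6p + 6 gives 7p = 35, so p* = 5 and q* = 36.
With the tax collected from producers, supply shifts: qs = 6(p − 3.5) + 6.
New equilibrium: consumers pay 8, producers receive 4.5, q = 33. (Wedge: pb − ps = 3.5.)
Burden on consumers: 3; on producers: 0.5. (They sum to 3.5.)
The less price-elastic side of the market bears the larger share of a per-unit tax.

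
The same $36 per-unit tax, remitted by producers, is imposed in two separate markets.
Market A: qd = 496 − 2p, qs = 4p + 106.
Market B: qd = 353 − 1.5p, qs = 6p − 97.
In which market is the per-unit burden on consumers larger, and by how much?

Market A: pre-tax p* = $65, q* = 366; post-tax q = 318; per-unit burden on consumers = $24.
Market B: pre-tax p* = $60, q* = 263; post-tax q = 219.8; per-unit burden on consumers = $28.8.
Difference: $24 vs $28.8 → market B is larger by $4.8.

Market B, by $4.8.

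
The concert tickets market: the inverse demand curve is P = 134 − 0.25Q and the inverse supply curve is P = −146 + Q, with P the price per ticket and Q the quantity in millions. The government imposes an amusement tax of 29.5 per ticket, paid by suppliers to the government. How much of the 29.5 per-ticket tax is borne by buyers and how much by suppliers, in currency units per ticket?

Inverting to Q(P) form: Qd = 536 − 4P; Qs = P + 146.
Without the tax, 536 − 4P = P + 146 gives 5P = 390, so P* = 78 and Q* = 224.
With the tax collected from suppliers, supply shifts: Qs = (P − 29.5) + 146.
New equilibrium: buyers pay 83.9, suppliers receive 54.4, Q = 200.4. (Wedge: Pb − Ps = 29.5.)
Burden on buyers: 5.9; on suppliers: 23.6. (They sum to 29.5.)

Buyers bear 5.9 per ticket; suppliers bear 23.6 per ticket.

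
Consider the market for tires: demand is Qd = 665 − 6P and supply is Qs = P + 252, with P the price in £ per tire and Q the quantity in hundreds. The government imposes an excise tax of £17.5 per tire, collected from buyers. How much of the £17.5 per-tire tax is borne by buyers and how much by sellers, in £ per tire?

Without the tax, 665 − 6P = P + 252 gives 7P = 413, so P* = £59 and Q* = 311.
With the tax collected from buyers, demand (in seller-price terms) shifts: Qd = 665 − 6(P + 17.5).
Solving gives Q = 296 with buyers paying £61.5 and sellers receiving £44 (the £17.5 wedge).
Burden on buyers: £2.5; on sellers: £15. (They sum to £17.5.)
The less price-elastic side of the market bears the larger share of a per-unit tax.

Buyers bear £2.5 per tire; sellers bear £15 per tire.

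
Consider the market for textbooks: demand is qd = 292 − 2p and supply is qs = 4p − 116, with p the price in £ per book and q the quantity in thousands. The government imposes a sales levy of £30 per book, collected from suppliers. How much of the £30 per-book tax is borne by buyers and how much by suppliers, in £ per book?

Before the tax: set 292 − 2p = 4p − 116 → p* = £68, q* = 156.
With the tax collected from suppliers, supply shifts: qs = 4(p − 30) − 116.
New equilibrium: buyers pay £88, suppliers receive £58, q = 116. (Wedge: pb − ps = 30.)
Burden on buyers: £20; on suppliers: £10. (They sum to £30.)

Buyers bear £20 per book; suppliers bear £10 per book.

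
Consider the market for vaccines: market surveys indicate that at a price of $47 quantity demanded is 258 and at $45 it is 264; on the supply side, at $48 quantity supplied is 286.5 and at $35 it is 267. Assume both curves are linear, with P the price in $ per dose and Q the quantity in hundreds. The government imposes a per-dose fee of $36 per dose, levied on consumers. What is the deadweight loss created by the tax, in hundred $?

Demand slope: (264 − 258)/(45 − 47) = -3, so Qd = 399 − 3P.
Supply slope: (267 − 286.5)/(35 − 48) = 1.5, so Qs = 1.5P + 214.5.
Before the tax: set 399 − 3P = 1.5P + 214.5 → P* = $41, Q* = 276.
With the tax collected from consumers, demand (in seller-price terms) shifts: Qd = 399 − 3(P + 36).
Solving gives Q = 240 with consumers paying $53 and producers receiving $17 (the $36 wedge).
Quantity falls by |ΔQ| = |276 − 240| = 36.
DWL = ½ · t · |ΔQ| = ½ · 36 · 36 = $648.

Deadweight loss = $648 hundred.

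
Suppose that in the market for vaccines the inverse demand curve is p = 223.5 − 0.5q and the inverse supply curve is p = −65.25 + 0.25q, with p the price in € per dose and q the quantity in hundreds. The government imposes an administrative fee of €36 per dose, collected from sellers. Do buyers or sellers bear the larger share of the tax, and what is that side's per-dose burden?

Buyers bear the larger share: €24 per dose.

Rewrite in direct form: qd = 447 − 2p and qs = 4p + 261.
Without the tax, 447 − 2p = 4p + 261 gives 6p = 186, so p* = €31 and q* = 385.
With the tax collected from sellers, supply shifts: qs = 4(p − 36) + 261.
New equilibrium: buyers pay €55, sellers receive €19, q = 337. (Wedge: pb − ps = 36.)
Per-dose burden: buyers €24, sellers €12.
Buyers take the larger share because demand is less price-elastic here (demand slope 2 vs supply slope 4).
The less price-elastic side of the market bears the larger share of a per-unit tax.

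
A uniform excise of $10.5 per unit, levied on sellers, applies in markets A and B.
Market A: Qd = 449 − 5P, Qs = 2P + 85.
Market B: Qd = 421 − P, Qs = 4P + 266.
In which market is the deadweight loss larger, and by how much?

Market A, by $34.65.

Market A: pre-tax P* = $52, Q* = 189; post-tax Q = 174; deadweight loss = $78.75.
Market B: pre-tax P* = $31, Q* = 390; post-tax Q = 381.6; deadweight loss = $44.1.
Difference: $78.75 vs $44.1 → market A is larger by $34.65.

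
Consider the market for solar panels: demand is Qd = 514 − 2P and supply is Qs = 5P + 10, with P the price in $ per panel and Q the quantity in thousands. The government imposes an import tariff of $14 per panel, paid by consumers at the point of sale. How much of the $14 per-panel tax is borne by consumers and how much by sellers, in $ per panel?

Without the tax, 514 − 2P = 5P + 10 gives 7P = 504, so P* = $72 and Q* = 370.
With the tax collected from consumers, demand (in seller-price terms) shifts: Qd = 514 − 2(P + 14).
Solving gives Q = 350 with consumers paying $82 and sellers receiving $68 (the $14 wedge).
Burden on consumers: $10; on sellers: $4. (They sum to $14.)
The less price-elastic side of the market bears the larger share of a per-unit tax.

Consumers bear $10 per panel; sellers bear $4 per panel.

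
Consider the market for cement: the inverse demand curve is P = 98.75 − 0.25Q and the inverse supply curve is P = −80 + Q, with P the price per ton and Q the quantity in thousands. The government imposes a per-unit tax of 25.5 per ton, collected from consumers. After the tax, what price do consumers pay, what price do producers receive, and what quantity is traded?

Consumers pay 68.1; producers receive 42.6; quantity = 122.6.

Rewrite in direct form: Qd = 395 − 4P and Qs = P + 80.
Before the tax: set 395 − 4P = P + 80 → P* = 63, Q* = 143.
With the tax collected from consumers, demand (in seller-price terms) shifts: Qd = 395 − 4(P + 25.5).
New equilibrium: consumers pay 68.1, producers receive 42.6, Q = 122.6. (Wedge: Pb − Ps = 25.5.)
The less price-elastic side of the market bears the larger share of a per-unit tax.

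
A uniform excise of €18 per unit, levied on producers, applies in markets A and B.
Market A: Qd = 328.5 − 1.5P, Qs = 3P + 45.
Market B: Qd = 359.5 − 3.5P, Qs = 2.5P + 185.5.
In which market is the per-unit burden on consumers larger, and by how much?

Market A: pre-tax P* = €63, Q* = 234; post-tax Q = 216; per-unit burden on consumers = €12.
Market B: pre-tax P* = €29, Q* = 258; post-tax Q = 231.75; per-unit burden on consumers = €7.5.
Difference: €12 vs €7.5 → market A is larger by €4.5.

Market A, by €4.5.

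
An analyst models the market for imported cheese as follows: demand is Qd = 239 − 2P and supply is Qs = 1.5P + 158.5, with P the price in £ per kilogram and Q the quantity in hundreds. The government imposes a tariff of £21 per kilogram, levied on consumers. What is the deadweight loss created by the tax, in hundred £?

Without the tax, 239 − 2P = 1.5P + 158.5 gives 3.5P = 80.5, so P* = £23 and Q* = 193.
With the tax collected from consumers, demand (in seller-price terms) shifts: Qd = 239 − 2(P + 21).
New equilibrium: consumers pay £32, suppliers receive £11, Q = 175. (Wedge: Pb − Ps = 21.)
Quantity falls by |ΔQ| = |193 − 175| = 18.
DWL = ½ · t · |ΔQ| = ½ · 21 · 18 = £189.

Deadweight loss = £189 hundred.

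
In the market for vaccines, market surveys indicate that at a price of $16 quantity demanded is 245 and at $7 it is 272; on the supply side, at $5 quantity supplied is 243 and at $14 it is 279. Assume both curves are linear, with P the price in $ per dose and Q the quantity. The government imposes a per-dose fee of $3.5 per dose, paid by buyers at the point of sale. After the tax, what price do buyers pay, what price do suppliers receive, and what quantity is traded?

Buyers pay $12; suppliers receive $8.5; quantity = 257.

Demand slope: (272 − 245)/(7 − 16) = -3, so Qd = 293 − 3P.
Supply slope: (279 − 243)/(14 − 5) = 4, so Qs = 4P + 223.
Without the tax, 293 − 3P = 4P + 223 gives 7P = 70, so P* = $10 and Q* = 263.
With the tax collected from buyers, demand (in seller-price terms) shifts: Qd = 293 − 3(P + 3.5).
New equilibrium: buyers pay $12, suppliers receive $8.5, Q = 257. (Wedge: Pb − Ps = 3.5.)
The less price-elastic side of the market bears the larger share of a per-unit tax.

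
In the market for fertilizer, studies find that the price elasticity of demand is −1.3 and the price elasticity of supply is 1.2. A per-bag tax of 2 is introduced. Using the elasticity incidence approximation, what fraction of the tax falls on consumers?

Consumers' share ≈ 0.48.

Incidence ratio: consumers' share ≈ εs / (εs + |εd|) = 1.2 / (1.2 + 1.3) = 0.48.
Supply is the less elastic side, so consumers bear the smaller share.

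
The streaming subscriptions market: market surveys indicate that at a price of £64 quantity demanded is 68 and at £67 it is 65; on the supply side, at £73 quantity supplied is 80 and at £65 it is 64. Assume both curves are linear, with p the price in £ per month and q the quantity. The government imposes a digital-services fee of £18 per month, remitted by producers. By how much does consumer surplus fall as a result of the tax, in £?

Consumer surplus falls by £720.

Demand slope: (65 − 68)/(67 − 64) = -1, so qd = 132 − p.
Supply slope: (64 − 80)/(65 − 73) = 2, so qs = 2p − 66.
Before the tax: set 132 − p = 2p − 66 → p* = £66, q* = 66.
With the tax collected from producers, supply shifts: qs = 2(p − 18) − 66.
New equilibrium: consumers pay £78, producers receive £60, q = 54. (Wedge: pb − ps = 18.)
ΔCS is the trapezoid between Q = 54 and Q = 66 of height £12: ½ · (66 + 54) · 12 = £720.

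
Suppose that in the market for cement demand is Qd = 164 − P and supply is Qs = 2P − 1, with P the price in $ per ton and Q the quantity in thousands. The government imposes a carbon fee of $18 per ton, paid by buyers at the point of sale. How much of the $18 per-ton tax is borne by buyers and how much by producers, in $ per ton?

Buyers bear $12 per ton; producers bear $6 per ton.

Before the tax: set 164 − P = 2P − 1 → P* = $55, Q* = 109.
With the tax collected from buyers, demand (in seller-price terms) shifts: Qd = 164 − (P + 18).
Solving gives Q = 97 with buyers paying $67 and producers receiving $49 (the $18 wedge).
Burden on buyers: $12; on producers: $6. (They sum to $18.)
The less price-elastic side of the market bears the larger share of a per-unit tax.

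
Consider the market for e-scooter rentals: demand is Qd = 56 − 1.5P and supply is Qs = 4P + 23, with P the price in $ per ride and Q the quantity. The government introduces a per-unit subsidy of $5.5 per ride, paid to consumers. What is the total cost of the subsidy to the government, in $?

Government outlay = $291.5.

Without the subsidy, 56 − 1.5P = 4P + 23 gives 5.5P = 33, so P* = $6 and Q* = 47.
With a per-unit subsidy paid to consumers, each effectively pays P − 5.5, so demand becomes Qd = 56 − 1.5(P − 5.5).
New equilibrium: consumers pay $2, sellers receive $7.5, Q = 53. (Wedge: Pb − Ps = −5.5.)
Outlay = t · Q = 5.5 · 53 = $291.5.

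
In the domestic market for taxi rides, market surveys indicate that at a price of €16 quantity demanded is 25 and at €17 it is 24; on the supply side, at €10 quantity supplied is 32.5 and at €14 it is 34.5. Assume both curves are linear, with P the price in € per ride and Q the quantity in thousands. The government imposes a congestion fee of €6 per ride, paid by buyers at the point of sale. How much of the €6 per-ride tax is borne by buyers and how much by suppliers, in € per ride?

Buyers bear €2 per ride; suppliers bear €4 per ride.

Demand slope: (24 − 25)/(17 − 16) = -1, so Qd = 41 − P.
Supply slope: (34.5 − 32.5)/(14 − 10) = 0.5, so Qs = 0.5P + 27.5.
Without the tax, 41 − P = 0.5P + 27.5 gives 1.5P = 13.5, so P* = €9 and Q* = 32.
With the tax collected from buyers, demand (in seller-price terms) shifts: Qd = 41 − (P + 6).
Solving gives Q = 30 with buyers paying €11 and suppliers receiving €5 (the €6 wedge).
Burden on buyers: €2; on suppliers: €4. (They sum to €6.)
The less price-elastic side of the market bears the larger share of a per-unit tax.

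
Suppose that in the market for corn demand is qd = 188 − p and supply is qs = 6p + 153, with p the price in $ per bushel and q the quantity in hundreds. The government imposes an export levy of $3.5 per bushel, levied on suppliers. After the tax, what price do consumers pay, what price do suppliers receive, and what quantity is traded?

Consumers pay $8; suppliers receive $4.5; quantity = 180.

Before the tax: set 188 − p = 6p + 153 → p* = $5, q* = 183.
With the tax collected from suppliers, supply shifts: qs = 6(p − 3.5) + 153.
New equilibrium: consumers pay $8, suppliers receive $4.5, q = 180. (Wedge: pb − ps = 3.5.)
The less price-elastic side of the market bears the larger share of a per-unit tax.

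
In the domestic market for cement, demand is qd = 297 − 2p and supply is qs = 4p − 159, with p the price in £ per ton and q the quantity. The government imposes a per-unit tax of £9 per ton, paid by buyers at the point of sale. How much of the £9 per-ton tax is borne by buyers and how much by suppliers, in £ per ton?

Without the tax, 297 − 2p = 4p − 159 gives 6p = 456, so p* = £76 and q* = 145.
With the tax collected from buyers, demand (in seller-price terms) shifts: qd = 297 − 2(p + 9).
New equilibrium: buyers pay £82, suppliers receive £73, q = 133. (Wedge: pb − ps = 9.)
Burden on buyers: £6; on suppliers: £3. (They sum to £9.)
The less price-elastic side of the market bears the larger share of a per-unit tax.

Buyers bear £6 per ton; suppliers bear £3 per ton.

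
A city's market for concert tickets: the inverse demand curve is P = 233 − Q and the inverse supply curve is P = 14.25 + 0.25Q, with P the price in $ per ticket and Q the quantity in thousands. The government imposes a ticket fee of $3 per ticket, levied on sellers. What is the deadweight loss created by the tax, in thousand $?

Inverting to Q(P) form: Qd = 233 − P; Qs = 4P − 57.
Before the tax: set 233 − P = 4P − 57 → P* = $58, Q* = 175.
With the tax collected from sellers, supply shifts: Qs = 4(P − 3) − 57.
Solving gives Q = 172.6 with buyers paying $60.4 and sellers receiving $57.4 (the $3 wedge).
Quantity falls by |ΔQ| = |175 − 172.6| = 2.4.
DWL = ½ · t · |ΔQ| = ½ · 3 · 2.4 = $3.6.

Deadweight loss = $3.6 thousand.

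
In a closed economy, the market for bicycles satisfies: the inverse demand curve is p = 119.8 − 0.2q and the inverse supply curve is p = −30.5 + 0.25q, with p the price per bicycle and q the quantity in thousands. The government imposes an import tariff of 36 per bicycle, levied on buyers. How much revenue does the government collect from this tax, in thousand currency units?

Tax revenue = 9144 thousand.

Rewrite in direct form: qd = 599 − 5p and qs = 4p + 122.
Without the tax, 599 − 5p = 4p + 122 gives 9p = 477, so p* = 53 and q* = 334.
With the tax collected from buyers, demand (in seller-price terms) shifts: qd = 599 − 5(p + 36).
Solving gives q = 254 with buyers paying 69 and suppliers receiving 33 (the 36 wedge).
Revenue = t · Q = 36 · 254 = 9144.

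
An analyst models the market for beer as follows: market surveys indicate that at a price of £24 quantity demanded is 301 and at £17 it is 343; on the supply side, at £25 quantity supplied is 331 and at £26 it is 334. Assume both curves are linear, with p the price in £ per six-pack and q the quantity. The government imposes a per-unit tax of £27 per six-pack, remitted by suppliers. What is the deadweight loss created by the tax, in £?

Demand slope: (343 − 301)/(17 − 24) = -6, so qd = 445 − 6p.
Supply slope: (334 − 331)/(26 − 25) = 3, so qs = 3p + 256.
Without the tax, 445 − 6p = 3p + 256 gives 9p = 189, so p* = £21 and q* = 319.
With the tax collected from suppliers, supply shifts: qs = 3(p − 27) + 256.
New equilibrium: consumers pay £30, suppliers receive £3, q = 265. (Wedge: pb − ps = 27.)
Quantity falls by |ΔQ| = |319 − 265| = 54.
DWL = ½ · t · |ΔQ| = ½ · 27 · 54 = £729.

Deadweight loss = £729.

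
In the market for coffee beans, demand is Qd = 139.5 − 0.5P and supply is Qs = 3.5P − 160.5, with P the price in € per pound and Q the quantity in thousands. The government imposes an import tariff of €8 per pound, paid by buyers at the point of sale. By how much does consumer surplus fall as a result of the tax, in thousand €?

Without the tax, 139.5 − 0.5P = 3.5P − 160.5 gives 4P = 300, so P* = €75 and Q* = 102.
With the tax collected from buyers, demand (in seller-price terms) shifts: Qd = 139.5 − 0.5(P + 8).
Solving gives Q = 98.5 with buyers paying €82 and suppliers receiving €74 (the €8 wedge).
ΔCS is the trapezoid between Q = 98.5 and Q = 102 of height €7: ½ · (102 + 98.5) · 7 = €701.75.

Consumer surplus falls by €701.75 thousand.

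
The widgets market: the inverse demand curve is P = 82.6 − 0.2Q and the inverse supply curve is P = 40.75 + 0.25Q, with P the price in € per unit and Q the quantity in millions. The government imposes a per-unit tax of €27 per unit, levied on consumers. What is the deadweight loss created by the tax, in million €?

Inverting to Q(P) form: Qd = 413 − 5P; Qs = 4P − 163.
Without the tax, 413 − 5P = 4P − 163 gives 9P = 576, so P* = €64 and Q* = 93.
With the tax collected from consumers, demand (in seller-price terms) shifts: Qd = 413 − 5(P + 27).
New equilibrium: consumers pay €76, producers receive €49, Q = 33. (Wedge: Pb − Ps = 27.)
Quantity falls by |ΔQ| = |93 − 33| = 60.
DWL = ½ · t · |ΔQ| = ½ · 27 · 60 = €810.

Deadweight loss = €810 million.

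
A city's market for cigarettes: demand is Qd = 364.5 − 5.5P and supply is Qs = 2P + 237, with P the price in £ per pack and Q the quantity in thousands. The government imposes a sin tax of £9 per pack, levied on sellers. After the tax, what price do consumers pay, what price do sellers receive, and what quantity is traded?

Consumers pay £19.4; sellers receive £10.4; quantity = 257.8.

Without the tax, 364.5 − 5.5P = 2P + 237 gives 7.5P = 127.5, so P* = £17 and Q* = 271.
With the tax collected from sellers, supply shifts: Qs = 2(P − 9) + 237.
New equilibrium: consumers pay £19.4, sellers receive £10.4, Q = 257.8. (Wedge: Pb − Ps = 9.)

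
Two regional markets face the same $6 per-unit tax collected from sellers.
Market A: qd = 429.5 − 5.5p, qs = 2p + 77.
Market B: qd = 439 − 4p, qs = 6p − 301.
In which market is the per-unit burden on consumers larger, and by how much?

Market A: pre-tax p* = $47, q* = 171; post-tax q = 162.2; per-unit burden on consumers = $1.6.
Market B: pre-tax p* = $74, q* = 143; post-tax q = 128.6; per-unit burden on consumers = $3.6.
Difference: $1.6 vs $3.6 → market B is larger by $2.

Market B, by $2.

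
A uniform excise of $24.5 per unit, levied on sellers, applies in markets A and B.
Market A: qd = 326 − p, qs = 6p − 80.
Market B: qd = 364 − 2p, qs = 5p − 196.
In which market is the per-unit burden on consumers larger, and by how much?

Market A, by $3.5.

Market A: pre-tax p* = $58, q* = 268; post-tax q = 247; per-unit burden on consumers = $21.
Market B: pre-tax p* = $80, q* = 204; post-tax q = 169; per-unit burden on consumers = $17.5.
Difference: $21 vs $17.5 → market A is larger by $3.5.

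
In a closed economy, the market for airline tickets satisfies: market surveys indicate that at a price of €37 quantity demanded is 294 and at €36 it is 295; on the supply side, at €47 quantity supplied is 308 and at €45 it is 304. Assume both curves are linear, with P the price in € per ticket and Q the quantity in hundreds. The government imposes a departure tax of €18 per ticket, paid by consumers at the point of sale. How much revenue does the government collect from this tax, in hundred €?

Tax revenue = €5040 hundred.

Demand slope: (295 − 294)/(36 − 37) = -1, so Qd = 331 − P.
Supply slope: (304 − 308)/(45 − 47) = 2, so Qs = 2P + 214.
Without the tax, 331 − P = 2P + 214 gives 3P = 117, so P* = €39 and Q* = 292.
With the tax collected from consumers, demand (in seller-price terms) shifts: Qd = 331 − (P + 18).
New equilibrium: consumers pay €51, producers receive €33, Q = 280. (Wedge: Pb − Ps = 18.)
Revenue = t · Q = 18 · 280 = €5040.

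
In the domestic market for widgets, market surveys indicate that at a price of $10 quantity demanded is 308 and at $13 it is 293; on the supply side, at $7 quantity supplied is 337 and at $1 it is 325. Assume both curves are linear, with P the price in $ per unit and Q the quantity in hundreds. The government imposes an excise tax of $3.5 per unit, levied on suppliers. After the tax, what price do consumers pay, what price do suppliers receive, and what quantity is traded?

Consumers pay $6; suppliers receive $2.5; quantity = 328.

Demand slope: (293 − 308)/(13 − 10) = -5, so Qd = 358 − 5P.
Supply slope: (325 − 337)/(1 − 7) = 2, so Qs = 2P + 323.
Before the tax: set 358 − 5P = 2P + 323 → P* = $5, Q* = 333.
With the tax collected from suppliers, supply shifts: Qs = 2(P − 3.5) + 323.
New equilibrium: consumers pay $6, suppliers receive $2.5, Q = 328. (Wedge: Pb − Ps = 3.5.)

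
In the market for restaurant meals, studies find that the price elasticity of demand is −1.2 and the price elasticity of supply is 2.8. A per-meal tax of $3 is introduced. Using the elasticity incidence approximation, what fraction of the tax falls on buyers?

Buyers' share ≈ 0.7.

Incidence ratio: buyers' share ≈ εs / (εs + |εd|) = 2.8 / (2.8 + 1.2) = 0.7.
Supply is the more elastic side, so buyers bear the larger share.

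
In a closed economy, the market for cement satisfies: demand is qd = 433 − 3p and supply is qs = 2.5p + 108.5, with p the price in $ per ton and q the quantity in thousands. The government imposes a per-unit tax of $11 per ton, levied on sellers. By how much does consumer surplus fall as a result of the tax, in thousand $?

Consumer surplus falls by $1242.5 thousand.

Before the tax: set 433 − 3p = 2.5p + 108.5 → p* = $59, q* = 256.
With the tax collected from sellers, supply shifts: qs = 2.5(p − 11) + 108.5.
New equilibrium: buyers pay $64, sellers receive $53, q = 241. (Wedge: pb − ps = 11.)
ΔCS is the trapezoid between Q = 241 and Q = 256 of height $5: ½ · (256 + 241) · 5 = $1242.5.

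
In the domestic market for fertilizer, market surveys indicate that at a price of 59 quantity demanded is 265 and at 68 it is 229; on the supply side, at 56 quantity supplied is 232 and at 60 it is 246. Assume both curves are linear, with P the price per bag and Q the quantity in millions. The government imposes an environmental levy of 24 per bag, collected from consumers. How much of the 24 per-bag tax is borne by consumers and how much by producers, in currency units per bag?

Consumers bear 11.2 per bag; producers bear 12.8 per bag.

Demand slope: (229 − 265)/(68 − 59) = -4, so Qd = 501 − 4P.
Supply slope: (246 − 232)/(60 − 56) = 3.5, so Qs = 3.5P + 36.
Before the tax: set 501 − 4P = 3.5P + 36 → P* = 62, Q* = 253.
With the tax collected from consumers, demand (in seller-price terms) shifts: Qd = 501 − 4(P + 24).
Solving gives Q = 208.2 with consumers paying 73.2 and producers receiving 49.2 (the 24 wedge).
Burden on consumers: 11.2; on producers: 12.8. (They sum to 24.)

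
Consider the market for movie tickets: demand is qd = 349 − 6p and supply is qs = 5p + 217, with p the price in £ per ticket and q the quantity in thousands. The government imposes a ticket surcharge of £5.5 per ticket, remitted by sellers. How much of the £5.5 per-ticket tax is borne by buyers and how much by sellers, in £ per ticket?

Before the tax: set 349 − 6p = 5p + 217 → p* = £12, q* = 277.
With the tax collected from sellers, supply shifts: qs = 5(p − 5.5) + 217.
New equilibrium: buyers pay £14.5, sellers receive £9, q = 262. (Wedge: pb − ps = 5.5.)
Burden on buyers: £2.5; on sellers: £3. (They sum to £5.5.)

Buyers bear £2.5 per ticket; sellers bear £3 per ticket.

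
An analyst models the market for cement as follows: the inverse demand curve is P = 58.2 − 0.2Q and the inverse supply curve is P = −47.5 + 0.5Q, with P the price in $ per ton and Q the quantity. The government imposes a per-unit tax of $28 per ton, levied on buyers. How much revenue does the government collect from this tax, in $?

Inverting to Q(P) form: Qd = 291 − 5P; Qs = 2P + 95.
Before the tax: set 291 − 5P = 2P + 95 → P* = $28, Q* = 151.
With the tax collected from buyers, demand (in seller-price terms) shifts: Qd = 291 − 5(P + 28).
New equilibrium: buyers pay $36, sellers receive $8, Q = 111. (Wedge: Pb − Ps = 28.)
Revenue = t · Q = 28 · 111 = $3108.

Tax revenue = $3108.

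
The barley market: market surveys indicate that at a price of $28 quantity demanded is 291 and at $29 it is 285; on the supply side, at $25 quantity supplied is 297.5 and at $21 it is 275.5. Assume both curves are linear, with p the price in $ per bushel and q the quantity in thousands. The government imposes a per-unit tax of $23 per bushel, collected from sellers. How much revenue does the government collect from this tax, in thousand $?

Demand slope: (285 − 291)/(29 − 28) = -6, so qd = 459 − 6p.
Supply slope: (275.5 − 297.5)/(21 − 25) = 5.5, so qs = 5.5p + 160.
Before the tax: set 459 − 6p = 5.5p + 160 → p* = $26, q* = 303.
With the tax collected from sellers, supply shifts: qs = 5.5(p − 23) + 160.
New equilibrium: buyers pay $37, sellers receive $14, q = 237. (Wedge: pb − ps = 23.)
Revenue = t · Q = 23 · 237 = $5451.

Tax revenue = $5451 thousand.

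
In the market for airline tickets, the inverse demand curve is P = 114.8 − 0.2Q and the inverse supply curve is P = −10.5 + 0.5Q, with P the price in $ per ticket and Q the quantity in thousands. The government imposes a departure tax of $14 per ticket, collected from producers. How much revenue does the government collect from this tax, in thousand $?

Inverting to Q(P) form: Qd = 574 − 5P; Qs = 2P + 21.
Without the tax, 574 − 5P = 2P + 21 gives 7P = 553, so P* = $79 and Q* = 179.
With the tax collected from producers, supply shifts: Qs = 2(P − 14) + 21.
New equilibrium: consumers pay $83, producers receive $69, Q = 159. (Wedge: Pb − Ps = 14.)
Revenue = t · Q = 14 · 159 = $2226.

Tax revenue = $2226 thousand.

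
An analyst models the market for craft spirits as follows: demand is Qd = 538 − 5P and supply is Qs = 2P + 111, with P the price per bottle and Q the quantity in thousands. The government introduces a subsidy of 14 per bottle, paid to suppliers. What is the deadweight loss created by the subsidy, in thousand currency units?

Before the subsidy: set 538 − 5P = 2P + 111 → P* = 61, Q* = 233.
With a per-unit subsidy paid to suppliers, each receives P + 14 per unit sold, so supply becomes Qs = 2(P + 14) + 111.
New equilibrium: consumers pay 57, suppliers receive 71, Q = 253. (Wedge: Pb − Ps = −14.)
Quantity rises by |ΔQ| = |233 − 253| = 20.
DWL = ½ · t · |ΔQ| = ½ · 14 · 20 = 140.

Deadweight loss = 140 thousand.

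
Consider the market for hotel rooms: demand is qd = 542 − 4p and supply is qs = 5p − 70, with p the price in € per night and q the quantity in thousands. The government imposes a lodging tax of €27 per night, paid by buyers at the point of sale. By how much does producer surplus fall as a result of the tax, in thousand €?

Before the tax: set 542 − 4p = 5p − 70 → p* = €68, q* = 270.
With the tax collected from buyers, demand (in seller-price terms) shifts: qd = 542 − 4(p + 27).
Solving gives q = 210 with buyers paying €83 and suppliers receiving €56 (the €27 wedge).
ΔPS is the trapezoid between Q = 210 and Q = 270 of height €12: ½ · (270 + 210) · 12 = €2880.

Producer surplus falls by €2880 thousand.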